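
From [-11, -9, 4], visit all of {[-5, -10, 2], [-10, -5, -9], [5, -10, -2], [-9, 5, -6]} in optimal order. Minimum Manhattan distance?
64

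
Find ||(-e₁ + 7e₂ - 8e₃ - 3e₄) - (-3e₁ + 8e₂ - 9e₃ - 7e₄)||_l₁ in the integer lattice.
8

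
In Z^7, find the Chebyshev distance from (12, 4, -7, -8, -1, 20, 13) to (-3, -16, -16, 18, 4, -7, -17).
30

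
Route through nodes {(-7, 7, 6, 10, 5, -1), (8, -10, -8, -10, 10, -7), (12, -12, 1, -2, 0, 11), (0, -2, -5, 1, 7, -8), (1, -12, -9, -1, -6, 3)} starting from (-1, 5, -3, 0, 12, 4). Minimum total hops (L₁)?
199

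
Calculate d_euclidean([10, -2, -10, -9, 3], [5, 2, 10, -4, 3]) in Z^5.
21.587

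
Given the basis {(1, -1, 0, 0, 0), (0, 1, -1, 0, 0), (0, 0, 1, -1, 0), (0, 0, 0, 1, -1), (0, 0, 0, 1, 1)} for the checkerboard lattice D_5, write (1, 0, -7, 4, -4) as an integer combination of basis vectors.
b₁ + b₂ - 6b₃ + b₄ - 3b₅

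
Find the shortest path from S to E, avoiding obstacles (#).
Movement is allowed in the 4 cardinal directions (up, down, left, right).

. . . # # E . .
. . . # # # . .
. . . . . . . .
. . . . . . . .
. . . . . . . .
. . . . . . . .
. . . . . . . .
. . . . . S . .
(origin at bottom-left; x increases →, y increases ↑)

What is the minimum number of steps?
9
(one shortest path: (5, 0) → (6, 0) → (6, 1) → (6, 2) → (6, 3) → (6, 4) → (6, 5) → (6, 6) → (6, 7) → (5, 7))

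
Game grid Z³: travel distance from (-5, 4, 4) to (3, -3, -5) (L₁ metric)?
24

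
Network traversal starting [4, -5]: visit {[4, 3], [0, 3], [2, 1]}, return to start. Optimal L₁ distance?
24
(one optimal route: (4, -5) → (4, 3) → (0, 3) → (2, 1) → (4, -5))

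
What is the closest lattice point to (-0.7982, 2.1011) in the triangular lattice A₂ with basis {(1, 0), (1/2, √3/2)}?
(-1, 1.732)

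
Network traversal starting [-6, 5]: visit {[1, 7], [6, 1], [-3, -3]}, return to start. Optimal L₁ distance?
44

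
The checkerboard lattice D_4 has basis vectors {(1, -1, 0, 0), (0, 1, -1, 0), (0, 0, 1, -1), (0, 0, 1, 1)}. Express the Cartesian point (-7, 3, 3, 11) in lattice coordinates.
-7b₁ - 4b₂ - 6b₃ + 5b₄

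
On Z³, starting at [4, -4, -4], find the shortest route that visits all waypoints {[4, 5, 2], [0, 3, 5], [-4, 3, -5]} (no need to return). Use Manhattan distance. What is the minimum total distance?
38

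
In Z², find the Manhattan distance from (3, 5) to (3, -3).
8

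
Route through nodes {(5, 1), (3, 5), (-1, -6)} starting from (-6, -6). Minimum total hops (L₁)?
24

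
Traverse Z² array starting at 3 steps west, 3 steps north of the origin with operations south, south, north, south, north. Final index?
(-3, 2)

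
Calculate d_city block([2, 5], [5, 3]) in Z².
5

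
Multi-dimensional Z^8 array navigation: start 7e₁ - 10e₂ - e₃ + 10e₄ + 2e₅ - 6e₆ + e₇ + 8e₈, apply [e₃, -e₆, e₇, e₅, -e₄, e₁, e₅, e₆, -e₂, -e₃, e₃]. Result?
(8, -11, 0, 9, 4, -6, 2, 8)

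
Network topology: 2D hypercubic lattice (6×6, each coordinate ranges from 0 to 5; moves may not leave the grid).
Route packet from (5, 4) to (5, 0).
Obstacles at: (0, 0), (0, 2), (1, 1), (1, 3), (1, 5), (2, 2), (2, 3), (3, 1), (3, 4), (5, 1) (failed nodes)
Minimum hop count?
6
(one shortest path: (5, 4) → (4, 4) → (4, 3) → (4, 2) → (4, 1) → (4, 0) → (5, 0))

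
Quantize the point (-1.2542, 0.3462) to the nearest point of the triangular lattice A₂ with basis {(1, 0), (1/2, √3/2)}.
(-1, 0)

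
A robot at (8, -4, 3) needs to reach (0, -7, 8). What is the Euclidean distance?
9.89949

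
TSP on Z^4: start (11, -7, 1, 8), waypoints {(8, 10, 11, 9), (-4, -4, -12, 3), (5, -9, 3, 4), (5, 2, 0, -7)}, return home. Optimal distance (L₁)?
150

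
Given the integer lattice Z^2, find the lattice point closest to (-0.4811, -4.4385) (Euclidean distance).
(0, -4)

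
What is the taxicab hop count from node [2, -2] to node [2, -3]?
1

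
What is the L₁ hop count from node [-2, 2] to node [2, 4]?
6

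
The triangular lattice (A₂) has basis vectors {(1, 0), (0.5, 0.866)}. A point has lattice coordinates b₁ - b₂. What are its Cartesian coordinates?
(0.5, -0.866)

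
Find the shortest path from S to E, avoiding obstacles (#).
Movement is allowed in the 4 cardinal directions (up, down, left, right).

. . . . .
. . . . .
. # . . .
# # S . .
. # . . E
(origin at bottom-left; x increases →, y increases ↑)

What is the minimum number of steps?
3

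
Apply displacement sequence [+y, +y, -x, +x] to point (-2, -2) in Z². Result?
(-2, 0)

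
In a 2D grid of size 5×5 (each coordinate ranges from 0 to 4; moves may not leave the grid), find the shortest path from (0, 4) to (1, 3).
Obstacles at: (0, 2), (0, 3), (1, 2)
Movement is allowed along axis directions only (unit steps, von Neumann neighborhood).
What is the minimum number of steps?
2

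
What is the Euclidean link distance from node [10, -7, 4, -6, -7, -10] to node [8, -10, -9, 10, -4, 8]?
27.7669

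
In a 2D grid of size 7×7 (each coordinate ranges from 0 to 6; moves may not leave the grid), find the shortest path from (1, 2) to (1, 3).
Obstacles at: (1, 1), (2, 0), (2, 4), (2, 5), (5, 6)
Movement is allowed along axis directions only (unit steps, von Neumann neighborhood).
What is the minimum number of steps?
1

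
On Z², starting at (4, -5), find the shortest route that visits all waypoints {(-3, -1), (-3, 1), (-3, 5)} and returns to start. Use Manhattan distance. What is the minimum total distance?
34
(one optimal route: (4, -5) → (-3, -1) → (-3, 1) → (-3, 5) → (4, -5))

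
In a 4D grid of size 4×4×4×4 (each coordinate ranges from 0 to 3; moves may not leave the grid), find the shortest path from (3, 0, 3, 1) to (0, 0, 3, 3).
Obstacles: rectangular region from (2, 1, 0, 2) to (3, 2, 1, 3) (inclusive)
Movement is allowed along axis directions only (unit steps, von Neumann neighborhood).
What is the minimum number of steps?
5
(one shortest path: (3, 0, 3, 1) → (2, 0, 3, 1) → (1, 0, 3, 1) → (0, 0, 3, 1) → (0, 0, 3, 2) → (0, 0, 3, 3))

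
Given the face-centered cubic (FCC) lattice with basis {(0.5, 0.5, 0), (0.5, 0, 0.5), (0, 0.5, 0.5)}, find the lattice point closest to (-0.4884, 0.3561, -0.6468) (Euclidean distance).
(-0.5, 0.5, -1)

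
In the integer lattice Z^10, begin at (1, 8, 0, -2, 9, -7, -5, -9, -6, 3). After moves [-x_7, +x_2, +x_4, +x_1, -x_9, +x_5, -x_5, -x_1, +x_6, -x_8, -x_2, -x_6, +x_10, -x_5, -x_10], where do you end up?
(1, 8, 0, -1, 8, -7, -6, -10, -7, 3)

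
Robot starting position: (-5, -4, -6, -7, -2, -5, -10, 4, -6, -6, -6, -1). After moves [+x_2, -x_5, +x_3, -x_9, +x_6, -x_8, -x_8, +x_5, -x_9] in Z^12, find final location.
(-5, -3, -5, -7, -2, -4, -10, 2, -8, -6, -6, -1)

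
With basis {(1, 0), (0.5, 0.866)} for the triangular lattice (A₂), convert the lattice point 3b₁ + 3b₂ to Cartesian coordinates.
(4.5, 2.598)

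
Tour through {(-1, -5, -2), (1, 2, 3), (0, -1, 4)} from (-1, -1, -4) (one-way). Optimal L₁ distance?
22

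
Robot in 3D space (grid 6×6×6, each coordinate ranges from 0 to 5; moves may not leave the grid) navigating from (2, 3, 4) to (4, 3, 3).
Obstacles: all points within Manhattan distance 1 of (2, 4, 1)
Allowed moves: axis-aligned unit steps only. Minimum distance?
3
(one shortest path: (2, 3, 4) → (3, 3, 4) → (4, 3, 4) → (4, 3, 3))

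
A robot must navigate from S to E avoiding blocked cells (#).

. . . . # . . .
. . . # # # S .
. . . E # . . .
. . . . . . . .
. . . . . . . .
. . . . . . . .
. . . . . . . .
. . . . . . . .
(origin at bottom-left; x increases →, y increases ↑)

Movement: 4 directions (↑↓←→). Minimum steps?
6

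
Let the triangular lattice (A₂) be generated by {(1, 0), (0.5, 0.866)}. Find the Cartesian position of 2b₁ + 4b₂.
(4, 3.464)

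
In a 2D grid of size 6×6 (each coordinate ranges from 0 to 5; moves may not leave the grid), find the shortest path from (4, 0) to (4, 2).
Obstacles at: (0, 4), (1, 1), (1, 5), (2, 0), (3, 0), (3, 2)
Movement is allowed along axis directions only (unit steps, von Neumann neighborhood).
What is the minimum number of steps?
2
(one shortest path: (4, 0) → (4, 1) → (4, 2))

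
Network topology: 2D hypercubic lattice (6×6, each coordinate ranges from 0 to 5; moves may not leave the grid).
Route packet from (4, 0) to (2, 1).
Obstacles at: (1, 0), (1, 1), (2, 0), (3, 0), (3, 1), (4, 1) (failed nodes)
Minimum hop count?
7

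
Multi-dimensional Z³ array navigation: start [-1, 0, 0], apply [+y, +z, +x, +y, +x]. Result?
(1, 2, 1)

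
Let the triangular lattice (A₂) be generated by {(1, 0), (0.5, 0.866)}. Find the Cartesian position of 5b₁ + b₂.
(5.5, 0.866)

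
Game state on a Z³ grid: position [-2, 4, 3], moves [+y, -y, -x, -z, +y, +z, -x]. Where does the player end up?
(-4, 5, 3)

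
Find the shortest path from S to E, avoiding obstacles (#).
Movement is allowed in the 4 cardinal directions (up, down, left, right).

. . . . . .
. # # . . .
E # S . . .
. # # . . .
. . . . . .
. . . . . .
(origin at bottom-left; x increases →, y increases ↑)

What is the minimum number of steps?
8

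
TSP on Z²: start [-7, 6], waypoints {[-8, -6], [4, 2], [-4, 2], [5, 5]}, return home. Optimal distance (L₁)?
50
(one optimal route: (-7, 6) → (-8, -6) → (-4, 2) → (4, 2) → (5, 5) → (-7, 6))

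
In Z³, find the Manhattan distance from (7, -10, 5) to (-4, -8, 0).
18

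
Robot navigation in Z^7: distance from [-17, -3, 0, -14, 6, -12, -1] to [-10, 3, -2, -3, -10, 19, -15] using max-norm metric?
31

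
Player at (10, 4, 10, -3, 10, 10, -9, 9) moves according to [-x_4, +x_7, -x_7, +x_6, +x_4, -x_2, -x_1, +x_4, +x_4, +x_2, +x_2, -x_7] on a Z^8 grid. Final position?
(9, 5, 10, -1, 10, 11, -10, 9)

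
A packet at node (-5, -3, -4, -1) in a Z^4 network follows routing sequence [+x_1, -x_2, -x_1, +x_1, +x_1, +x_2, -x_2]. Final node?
(-3, -4, -4, -1)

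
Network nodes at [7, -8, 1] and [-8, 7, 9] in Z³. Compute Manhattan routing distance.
38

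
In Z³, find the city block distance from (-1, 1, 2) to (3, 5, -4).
14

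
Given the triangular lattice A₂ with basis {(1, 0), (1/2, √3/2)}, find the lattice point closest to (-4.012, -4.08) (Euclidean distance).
(-4.5, -4.33)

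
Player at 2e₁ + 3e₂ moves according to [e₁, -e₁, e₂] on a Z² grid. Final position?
(2, 4)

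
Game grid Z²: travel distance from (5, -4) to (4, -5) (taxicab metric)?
2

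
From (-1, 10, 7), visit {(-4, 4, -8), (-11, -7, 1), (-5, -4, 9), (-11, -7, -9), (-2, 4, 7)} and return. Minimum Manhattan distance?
90
(one optimal route: (-1, 10, 7) → (-4, 4, -8) → (-11, -7, -9) → (-11, -7, 1) → (-5, -4, 9) → (-2, 4, 7) → (-1, 10, 7))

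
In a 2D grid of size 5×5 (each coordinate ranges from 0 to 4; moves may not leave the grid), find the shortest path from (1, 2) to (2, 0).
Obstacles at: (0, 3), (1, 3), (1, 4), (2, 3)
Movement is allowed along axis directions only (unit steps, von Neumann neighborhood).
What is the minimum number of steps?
3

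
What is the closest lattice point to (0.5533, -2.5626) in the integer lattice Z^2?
(1, -3)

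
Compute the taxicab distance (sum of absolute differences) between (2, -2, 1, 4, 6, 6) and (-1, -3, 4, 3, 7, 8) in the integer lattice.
11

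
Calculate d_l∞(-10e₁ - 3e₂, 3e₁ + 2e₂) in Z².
13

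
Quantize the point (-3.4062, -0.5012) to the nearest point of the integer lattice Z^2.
(-3, -1)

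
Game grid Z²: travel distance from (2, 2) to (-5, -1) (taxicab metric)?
10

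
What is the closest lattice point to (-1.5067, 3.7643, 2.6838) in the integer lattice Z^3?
(-2, 4, 3)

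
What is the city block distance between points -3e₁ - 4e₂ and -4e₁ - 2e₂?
3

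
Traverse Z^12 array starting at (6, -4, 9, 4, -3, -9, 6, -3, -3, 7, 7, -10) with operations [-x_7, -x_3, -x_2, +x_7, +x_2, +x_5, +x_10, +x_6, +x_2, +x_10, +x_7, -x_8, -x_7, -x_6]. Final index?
(6, -3, 8, 4, -2, -9, 6, -4, -3, 9, 7, -10)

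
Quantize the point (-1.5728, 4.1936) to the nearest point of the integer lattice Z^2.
(-2, 4)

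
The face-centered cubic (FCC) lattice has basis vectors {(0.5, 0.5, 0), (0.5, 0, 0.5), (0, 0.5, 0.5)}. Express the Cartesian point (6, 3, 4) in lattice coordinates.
5b₁ + 7b₂ + b₃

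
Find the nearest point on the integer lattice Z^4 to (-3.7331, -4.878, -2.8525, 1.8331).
(-4, -5, -3, 2)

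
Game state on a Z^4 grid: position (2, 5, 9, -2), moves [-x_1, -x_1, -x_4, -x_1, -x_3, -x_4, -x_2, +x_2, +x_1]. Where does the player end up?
(0, 5, 8, -4)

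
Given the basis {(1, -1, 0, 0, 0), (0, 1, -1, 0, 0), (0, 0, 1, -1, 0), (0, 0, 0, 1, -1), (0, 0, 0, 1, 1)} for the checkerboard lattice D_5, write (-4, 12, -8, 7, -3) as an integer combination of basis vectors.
-4b₁ + 8b₂ + 5b₄ + 2b₅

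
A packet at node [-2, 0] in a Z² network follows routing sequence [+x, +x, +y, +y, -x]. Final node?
(-1, 2)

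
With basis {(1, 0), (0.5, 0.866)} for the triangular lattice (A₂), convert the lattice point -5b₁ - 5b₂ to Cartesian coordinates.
(-7.5, -4.33)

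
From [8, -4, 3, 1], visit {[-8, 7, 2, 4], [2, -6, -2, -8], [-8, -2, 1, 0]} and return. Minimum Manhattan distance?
92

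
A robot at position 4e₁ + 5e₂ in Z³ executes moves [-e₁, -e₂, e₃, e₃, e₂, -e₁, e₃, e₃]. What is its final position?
(2, 5, 4)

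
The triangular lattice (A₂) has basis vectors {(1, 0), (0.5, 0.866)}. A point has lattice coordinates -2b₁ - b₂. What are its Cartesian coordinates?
(-2.5, -0.866)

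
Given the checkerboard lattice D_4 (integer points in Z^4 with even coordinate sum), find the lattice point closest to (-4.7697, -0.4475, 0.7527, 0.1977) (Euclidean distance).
(-5, 0, 1, 0)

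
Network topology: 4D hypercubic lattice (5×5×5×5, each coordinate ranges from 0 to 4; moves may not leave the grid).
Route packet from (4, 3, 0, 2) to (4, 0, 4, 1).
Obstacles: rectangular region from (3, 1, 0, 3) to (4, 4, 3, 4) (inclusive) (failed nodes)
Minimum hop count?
8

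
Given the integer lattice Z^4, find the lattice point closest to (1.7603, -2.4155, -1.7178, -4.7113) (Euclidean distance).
(2, -2, -2, -5)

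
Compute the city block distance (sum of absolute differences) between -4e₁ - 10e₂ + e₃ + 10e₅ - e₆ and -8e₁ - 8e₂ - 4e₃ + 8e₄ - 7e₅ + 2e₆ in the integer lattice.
39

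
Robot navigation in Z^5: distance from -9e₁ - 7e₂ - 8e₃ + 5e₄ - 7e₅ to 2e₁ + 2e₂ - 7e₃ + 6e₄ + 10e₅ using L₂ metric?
22.2036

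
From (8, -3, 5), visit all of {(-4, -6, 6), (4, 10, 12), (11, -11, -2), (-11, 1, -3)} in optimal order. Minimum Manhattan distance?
106
(one optimal route: (8, -3, 5) → (11, -11, -2) → (-11, 1, -3) → (-4, -6, 6) → (4, 10, 12))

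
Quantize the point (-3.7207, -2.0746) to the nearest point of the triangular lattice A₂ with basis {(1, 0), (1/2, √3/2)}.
(-4, -1.732)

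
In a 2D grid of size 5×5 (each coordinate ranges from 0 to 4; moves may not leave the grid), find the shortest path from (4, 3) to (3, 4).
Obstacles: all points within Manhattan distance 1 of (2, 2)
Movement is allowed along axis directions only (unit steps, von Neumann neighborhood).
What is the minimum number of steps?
2
(one shortest path: (4, 3) → (3, 3) → (3, 4))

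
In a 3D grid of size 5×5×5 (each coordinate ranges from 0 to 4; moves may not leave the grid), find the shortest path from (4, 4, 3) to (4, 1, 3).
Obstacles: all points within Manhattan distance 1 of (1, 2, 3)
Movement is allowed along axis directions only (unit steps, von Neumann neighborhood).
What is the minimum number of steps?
3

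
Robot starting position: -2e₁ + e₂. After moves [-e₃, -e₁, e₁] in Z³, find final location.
(-2, 1, -1)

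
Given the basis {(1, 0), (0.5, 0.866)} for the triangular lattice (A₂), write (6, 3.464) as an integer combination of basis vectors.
4b₁ + 4b₂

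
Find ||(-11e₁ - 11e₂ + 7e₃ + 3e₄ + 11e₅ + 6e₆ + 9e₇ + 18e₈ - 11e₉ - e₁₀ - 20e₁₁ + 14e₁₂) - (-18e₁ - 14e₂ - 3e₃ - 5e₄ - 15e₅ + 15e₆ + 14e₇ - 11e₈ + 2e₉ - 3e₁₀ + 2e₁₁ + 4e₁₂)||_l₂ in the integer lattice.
51.0098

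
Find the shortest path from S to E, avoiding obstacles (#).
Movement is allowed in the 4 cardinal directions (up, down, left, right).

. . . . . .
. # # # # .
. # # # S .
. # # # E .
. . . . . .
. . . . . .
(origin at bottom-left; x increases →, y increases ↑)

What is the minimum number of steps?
1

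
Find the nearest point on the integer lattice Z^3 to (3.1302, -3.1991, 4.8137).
(3, -3, 5)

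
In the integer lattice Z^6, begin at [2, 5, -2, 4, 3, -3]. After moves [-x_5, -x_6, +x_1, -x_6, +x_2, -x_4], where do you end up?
(3, 6, -2, 3, 2, -5)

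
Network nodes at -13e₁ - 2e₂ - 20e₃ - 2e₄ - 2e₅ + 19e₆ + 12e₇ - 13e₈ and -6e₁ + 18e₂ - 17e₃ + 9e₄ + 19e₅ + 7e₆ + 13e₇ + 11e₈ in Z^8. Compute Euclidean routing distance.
41.7253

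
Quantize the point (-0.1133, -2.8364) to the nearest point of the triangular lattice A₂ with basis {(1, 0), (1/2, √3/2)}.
(-0.5, -2.598)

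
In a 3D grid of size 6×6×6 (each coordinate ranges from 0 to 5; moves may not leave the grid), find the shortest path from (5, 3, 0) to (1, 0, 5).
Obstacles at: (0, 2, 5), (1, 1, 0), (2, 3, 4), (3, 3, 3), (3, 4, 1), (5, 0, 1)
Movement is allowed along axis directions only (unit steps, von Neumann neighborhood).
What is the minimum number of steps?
12
(one shortest path: (5, 3, 0) → (4, 3, 0) → (3, 3, 0) → (2, 3, 0) → (1, 3, 0) → (1, 2, 0) → (1, 2, 1) → (1, 1, 1) → (1, 0, 1) → (1, 0, 2) → (1, 0, 3) → (1, 0, 4) → (1, 0, 5))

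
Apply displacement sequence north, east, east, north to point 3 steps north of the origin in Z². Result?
(2, 5)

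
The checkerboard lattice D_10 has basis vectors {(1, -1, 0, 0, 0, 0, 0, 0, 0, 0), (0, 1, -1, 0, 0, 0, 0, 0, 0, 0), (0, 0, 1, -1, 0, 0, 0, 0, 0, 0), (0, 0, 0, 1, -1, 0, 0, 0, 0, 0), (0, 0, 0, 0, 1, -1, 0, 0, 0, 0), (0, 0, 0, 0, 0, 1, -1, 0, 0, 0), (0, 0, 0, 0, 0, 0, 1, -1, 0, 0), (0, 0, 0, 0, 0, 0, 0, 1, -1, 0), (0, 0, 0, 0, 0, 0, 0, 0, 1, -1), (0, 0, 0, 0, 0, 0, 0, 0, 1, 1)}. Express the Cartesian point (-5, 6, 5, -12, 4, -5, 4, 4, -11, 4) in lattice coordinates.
-5b₁ + b₂ + 6b₃ - 6b₄ - 2b₅ - 7b₆ - 3b₇ + b₈ - 7b₉ - 3b₁₀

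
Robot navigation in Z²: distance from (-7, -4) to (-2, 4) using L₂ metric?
9.43398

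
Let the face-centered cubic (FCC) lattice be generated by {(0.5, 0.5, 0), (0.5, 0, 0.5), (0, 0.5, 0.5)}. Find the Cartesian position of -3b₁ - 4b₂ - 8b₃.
(-3.5, -5.5, -6)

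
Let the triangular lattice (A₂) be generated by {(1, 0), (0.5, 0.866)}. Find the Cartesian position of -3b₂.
(-1.5, -2.598)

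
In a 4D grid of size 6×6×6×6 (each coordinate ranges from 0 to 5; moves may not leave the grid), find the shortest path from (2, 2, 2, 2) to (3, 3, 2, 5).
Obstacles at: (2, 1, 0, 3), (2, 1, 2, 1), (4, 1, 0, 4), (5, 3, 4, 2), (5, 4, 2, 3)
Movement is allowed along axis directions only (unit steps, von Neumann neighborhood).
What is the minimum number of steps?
5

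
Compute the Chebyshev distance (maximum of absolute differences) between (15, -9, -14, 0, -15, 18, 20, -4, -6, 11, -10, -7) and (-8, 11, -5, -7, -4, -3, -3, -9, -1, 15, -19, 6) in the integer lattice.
23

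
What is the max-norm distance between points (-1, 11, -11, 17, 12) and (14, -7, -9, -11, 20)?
28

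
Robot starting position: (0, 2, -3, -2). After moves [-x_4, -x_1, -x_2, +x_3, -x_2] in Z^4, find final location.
(-1, 0, -2, -3)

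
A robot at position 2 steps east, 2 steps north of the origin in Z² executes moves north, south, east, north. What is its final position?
(3, 3)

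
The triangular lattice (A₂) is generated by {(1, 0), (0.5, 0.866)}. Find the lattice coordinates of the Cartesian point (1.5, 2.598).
3b₂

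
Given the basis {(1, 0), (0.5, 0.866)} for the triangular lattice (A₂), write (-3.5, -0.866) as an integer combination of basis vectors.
-3b₁ - b₂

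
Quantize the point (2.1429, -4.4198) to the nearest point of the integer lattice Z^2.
(2, -4)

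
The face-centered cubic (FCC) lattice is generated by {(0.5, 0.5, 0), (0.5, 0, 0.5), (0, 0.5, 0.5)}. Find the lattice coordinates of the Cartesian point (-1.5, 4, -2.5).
5b₁ - 8b₂ + 3b₃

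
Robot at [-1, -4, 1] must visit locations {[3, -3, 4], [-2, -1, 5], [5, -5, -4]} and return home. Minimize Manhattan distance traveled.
40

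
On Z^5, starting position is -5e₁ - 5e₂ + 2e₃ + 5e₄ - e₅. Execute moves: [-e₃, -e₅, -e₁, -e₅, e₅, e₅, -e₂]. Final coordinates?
(-6, -6, 1, 5, -1)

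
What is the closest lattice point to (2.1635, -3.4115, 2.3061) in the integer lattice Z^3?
(2, -3, 2)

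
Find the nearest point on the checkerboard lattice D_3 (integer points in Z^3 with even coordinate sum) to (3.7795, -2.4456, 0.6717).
(4, -3, 1)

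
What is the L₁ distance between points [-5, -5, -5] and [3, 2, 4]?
24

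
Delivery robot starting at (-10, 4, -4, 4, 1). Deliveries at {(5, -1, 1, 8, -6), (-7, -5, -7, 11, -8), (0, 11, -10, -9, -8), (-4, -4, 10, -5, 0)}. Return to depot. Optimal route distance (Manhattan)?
196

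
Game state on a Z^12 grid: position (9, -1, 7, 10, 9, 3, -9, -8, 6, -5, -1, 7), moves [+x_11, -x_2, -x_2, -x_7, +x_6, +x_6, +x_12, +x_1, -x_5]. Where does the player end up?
(10, -3, 7, 10, 8, 5, -10, -8, 6, -5, 0, 8)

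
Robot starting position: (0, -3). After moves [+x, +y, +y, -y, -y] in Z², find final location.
(1, -3)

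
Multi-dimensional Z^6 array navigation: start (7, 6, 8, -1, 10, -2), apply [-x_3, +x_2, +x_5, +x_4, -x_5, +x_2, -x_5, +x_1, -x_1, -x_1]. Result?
(6, 8, 7, 0, 9, -2)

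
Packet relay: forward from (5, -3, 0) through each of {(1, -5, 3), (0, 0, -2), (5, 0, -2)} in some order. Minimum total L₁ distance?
21
(one optimal route: (5, -3, 0) → (5, 0, -2) → (0, 0, -2) → (1, -5, 3))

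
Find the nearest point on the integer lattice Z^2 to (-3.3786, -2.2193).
(-3, -2)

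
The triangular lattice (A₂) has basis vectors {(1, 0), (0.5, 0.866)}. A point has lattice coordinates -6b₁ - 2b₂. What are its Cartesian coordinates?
(-7, -1.732)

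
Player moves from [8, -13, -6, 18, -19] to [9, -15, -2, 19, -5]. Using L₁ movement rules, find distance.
22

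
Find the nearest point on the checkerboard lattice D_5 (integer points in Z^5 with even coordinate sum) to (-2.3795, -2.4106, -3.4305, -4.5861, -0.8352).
(-2, -2, -4, -5, -1)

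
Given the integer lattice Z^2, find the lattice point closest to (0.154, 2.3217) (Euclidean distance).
(0, 2)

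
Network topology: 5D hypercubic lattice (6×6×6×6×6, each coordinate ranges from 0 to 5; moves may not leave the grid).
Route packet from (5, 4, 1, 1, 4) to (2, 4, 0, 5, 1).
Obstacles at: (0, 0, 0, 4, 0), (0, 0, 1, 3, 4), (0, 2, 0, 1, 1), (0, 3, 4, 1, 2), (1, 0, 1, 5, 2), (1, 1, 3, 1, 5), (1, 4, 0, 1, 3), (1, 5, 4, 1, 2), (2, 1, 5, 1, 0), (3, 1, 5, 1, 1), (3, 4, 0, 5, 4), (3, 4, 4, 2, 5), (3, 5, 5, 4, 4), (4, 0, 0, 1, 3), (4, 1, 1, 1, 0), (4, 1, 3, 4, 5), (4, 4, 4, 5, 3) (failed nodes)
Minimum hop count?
11
(one shortest path: (5, 4, 1, 1, 4) → (4, 4, 1, 1, 4) → (3, 4, 1, 1, 4) → (2, 4, 1, 1, 4) → (2, 4, 0, 1, 4) → (2, 4, 0, 2, 4) → (2, 4, 0, 3, 4) → (2, 4, 0, 4, 4) → (2, 4, 0, 5, 4) → (2, 4, 0, 5, 3) → (2, 4, 0, 5, 2) → (2, 4, 0, 5, 1))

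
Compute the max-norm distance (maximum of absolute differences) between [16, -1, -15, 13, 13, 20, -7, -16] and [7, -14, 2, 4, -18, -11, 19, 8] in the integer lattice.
31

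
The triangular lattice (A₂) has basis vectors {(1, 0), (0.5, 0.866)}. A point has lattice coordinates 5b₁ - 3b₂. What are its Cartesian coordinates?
(3.5, -2.598)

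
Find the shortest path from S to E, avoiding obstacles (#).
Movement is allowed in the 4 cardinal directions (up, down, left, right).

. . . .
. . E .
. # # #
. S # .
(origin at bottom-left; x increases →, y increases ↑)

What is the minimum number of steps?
5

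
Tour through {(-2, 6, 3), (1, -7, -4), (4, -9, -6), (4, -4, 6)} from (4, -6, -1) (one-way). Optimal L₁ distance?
50
(one optimal route: (4, -6, -1) → (1, -7, -4) → (4, -9, -6) → (4, -4, 6) → (-2, 6, 3))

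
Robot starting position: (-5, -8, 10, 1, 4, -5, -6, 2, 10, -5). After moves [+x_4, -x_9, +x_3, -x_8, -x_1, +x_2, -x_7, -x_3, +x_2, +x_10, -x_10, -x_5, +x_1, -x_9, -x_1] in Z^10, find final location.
(-6, -6, 10, 2, 3, -5, -7, 1, 8, -5)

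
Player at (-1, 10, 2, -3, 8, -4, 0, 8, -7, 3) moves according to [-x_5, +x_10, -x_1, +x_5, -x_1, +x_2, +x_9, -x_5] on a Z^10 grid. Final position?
(-3, 11, 2, -3, 7, -4, 0, 8, -6, 4)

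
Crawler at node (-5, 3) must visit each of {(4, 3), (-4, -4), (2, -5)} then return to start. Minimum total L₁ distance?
34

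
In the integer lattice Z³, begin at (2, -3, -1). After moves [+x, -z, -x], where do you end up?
(2, -3, -2)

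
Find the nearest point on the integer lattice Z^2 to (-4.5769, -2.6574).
(-5, -3)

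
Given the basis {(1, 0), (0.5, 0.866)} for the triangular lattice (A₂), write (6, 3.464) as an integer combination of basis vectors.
4b₁ + 4b₂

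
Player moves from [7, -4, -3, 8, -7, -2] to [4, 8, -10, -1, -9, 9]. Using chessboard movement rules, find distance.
12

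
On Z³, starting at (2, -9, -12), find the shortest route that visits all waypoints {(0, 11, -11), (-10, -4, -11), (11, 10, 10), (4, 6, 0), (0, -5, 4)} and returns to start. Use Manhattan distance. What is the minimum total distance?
138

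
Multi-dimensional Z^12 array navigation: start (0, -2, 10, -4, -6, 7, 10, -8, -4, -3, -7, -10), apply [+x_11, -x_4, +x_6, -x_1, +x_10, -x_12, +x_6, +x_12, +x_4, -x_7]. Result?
(-1, -2, 10, -4, -6, 9, 9, -8, -4, -2, -6, -10)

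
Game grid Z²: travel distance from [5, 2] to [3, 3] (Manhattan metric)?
3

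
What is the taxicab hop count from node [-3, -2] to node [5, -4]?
10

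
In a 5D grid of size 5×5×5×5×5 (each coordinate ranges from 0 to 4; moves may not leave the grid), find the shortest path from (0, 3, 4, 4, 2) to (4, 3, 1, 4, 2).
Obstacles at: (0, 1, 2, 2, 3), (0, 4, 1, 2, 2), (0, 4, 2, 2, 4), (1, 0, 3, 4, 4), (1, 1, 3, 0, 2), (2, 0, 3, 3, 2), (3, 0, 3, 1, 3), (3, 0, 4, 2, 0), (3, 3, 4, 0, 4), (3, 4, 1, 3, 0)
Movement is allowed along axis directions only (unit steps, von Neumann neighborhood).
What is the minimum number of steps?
7
(one shortest path: (0, 3, 4, 4, 2) → (1, 3, 4, 4, 2) → (2, 3, 4, 4, 2) → (3, 3, 4, 4, 2) → (4, 3, 4, 4, 2) → (4, 3, 3, 4, 2) → (4, 3, 2, 4, 2) → (4, 3, 1, 4, 2))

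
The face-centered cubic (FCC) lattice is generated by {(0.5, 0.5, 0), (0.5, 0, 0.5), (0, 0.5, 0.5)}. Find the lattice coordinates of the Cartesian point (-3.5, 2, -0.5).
-b₁ - 6b₂ + 5b₃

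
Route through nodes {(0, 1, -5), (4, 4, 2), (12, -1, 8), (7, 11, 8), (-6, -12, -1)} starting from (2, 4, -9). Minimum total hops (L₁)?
94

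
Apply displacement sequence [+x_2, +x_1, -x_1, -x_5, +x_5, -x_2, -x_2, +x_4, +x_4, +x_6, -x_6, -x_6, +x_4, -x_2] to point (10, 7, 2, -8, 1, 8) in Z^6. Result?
(10, 5, 2, -5, 1, 7)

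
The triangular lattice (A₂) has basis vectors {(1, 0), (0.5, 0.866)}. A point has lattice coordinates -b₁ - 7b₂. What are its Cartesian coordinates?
(-4.5, -6.062)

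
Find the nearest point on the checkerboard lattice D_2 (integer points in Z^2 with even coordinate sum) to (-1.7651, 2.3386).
(-2, 2)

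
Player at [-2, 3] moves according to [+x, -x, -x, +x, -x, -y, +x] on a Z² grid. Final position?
(-2, 2)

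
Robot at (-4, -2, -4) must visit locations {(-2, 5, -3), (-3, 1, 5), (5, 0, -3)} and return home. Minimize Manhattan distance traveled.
50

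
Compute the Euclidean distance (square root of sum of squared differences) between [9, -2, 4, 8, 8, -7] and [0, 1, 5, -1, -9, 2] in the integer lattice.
23.2809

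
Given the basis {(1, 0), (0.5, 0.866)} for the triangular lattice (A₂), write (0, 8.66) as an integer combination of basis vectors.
-5b₁ + 10b₂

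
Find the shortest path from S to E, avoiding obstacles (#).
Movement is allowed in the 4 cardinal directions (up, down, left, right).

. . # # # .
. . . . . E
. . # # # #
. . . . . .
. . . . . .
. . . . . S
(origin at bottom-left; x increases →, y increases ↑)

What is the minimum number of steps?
12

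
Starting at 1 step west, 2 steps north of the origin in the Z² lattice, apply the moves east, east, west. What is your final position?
(0, 2)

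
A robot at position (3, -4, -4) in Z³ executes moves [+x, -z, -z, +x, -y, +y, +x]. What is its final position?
(6, -4, -6)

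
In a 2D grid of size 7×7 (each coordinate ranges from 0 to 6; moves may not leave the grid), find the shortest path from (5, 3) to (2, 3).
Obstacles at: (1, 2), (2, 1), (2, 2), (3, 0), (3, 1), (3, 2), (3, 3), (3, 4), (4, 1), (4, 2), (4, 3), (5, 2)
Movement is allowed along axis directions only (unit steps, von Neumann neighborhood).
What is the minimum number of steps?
7
(one shortest path: (5, 3) → (5, 4) → (4, 4) → (4, 5) → (3, 5) → (2, 5) → (2, 4) → (2, 3))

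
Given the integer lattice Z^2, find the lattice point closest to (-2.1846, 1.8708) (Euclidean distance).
(-2, 2)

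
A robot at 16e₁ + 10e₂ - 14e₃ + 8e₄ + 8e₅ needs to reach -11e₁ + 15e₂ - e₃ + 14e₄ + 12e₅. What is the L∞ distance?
27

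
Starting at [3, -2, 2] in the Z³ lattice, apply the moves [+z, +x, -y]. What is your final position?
(4, -3, 3)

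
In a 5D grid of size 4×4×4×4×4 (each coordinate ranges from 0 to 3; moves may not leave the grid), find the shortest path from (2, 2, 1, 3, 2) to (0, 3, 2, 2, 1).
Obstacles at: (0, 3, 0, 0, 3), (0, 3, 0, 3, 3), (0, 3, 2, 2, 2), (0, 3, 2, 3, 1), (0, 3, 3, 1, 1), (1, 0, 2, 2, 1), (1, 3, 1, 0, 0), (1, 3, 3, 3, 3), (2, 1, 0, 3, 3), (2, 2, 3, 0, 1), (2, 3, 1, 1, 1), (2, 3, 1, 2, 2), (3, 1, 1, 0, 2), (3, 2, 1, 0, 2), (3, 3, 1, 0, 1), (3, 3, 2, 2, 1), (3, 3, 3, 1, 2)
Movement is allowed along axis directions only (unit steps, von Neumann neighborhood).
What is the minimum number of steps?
6
(one shortest path: (2, 2, 1, 3, 2) → (1, 2, 1, 3, 2) → (0, 2, 1, 3, 2) → (0, 3, 1, 3, 2) → (0, 3, 1, 2, 2) → (0, 3, 1, 2, 1) → (0, 3, 2, 2, 1))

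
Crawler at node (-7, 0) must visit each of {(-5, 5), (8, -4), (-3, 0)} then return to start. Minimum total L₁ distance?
48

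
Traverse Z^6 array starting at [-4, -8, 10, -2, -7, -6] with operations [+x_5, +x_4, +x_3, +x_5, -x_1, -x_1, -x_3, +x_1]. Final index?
(-5, -8, 10, -1, -5, -6)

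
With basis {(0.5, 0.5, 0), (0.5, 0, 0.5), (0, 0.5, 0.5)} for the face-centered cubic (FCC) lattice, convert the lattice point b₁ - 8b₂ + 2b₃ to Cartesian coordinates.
(-3.5, 1.5, -3)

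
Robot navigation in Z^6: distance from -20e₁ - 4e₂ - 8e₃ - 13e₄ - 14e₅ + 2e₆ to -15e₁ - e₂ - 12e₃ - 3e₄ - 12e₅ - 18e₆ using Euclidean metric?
23.5372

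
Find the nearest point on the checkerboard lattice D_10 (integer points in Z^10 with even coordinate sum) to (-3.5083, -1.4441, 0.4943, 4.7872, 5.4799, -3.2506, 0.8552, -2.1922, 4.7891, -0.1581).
(-4, -1, 0, 5, 5, -3, 1, -2, 5, 0)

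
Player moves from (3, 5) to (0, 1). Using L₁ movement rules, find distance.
7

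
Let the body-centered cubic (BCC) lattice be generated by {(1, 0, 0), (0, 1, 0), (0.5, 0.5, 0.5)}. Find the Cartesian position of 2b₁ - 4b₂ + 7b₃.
(5.5, -0.5, 3.5)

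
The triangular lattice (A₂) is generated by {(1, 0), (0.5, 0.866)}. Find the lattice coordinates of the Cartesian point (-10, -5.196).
-7b₁ - 6b₂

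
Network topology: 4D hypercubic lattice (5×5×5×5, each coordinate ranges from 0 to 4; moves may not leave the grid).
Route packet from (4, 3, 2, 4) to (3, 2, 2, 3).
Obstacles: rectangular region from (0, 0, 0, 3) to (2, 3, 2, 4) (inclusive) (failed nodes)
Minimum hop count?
3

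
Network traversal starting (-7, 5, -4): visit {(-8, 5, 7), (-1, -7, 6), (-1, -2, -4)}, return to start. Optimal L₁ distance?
60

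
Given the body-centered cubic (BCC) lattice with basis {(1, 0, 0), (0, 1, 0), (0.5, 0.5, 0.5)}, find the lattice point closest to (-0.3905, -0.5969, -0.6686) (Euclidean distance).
(-0.5, -0.5, -0.5)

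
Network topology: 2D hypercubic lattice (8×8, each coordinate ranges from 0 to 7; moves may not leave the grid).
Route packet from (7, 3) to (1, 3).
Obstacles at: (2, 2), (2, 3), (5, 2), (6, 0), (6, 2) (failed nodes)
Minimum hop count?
8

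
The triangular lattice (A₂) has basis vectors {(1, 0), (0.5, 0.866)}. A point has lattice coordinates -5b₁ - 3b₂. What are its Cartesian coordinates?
(-6.5, -2.598)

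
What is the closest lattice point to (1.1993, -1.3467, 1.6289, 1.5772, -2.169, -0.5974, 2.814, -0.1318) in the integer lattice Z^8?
(1, -1, 2, 2, -2, -1, 3, 0)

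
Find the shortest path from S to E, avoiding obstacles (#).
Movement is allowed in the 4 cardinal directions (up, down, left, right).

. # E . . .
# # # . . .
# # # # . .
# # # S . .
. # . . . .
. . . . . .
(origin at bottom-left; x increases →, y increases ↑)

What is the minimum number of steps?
6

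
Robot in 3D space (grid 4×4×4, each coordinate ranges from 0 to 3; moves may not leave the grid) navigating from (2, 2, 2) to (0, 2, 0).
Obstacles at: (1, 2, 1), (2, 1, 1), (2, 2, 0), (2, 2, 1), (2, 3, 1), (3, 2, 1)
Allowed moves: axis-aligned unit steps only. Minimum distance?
4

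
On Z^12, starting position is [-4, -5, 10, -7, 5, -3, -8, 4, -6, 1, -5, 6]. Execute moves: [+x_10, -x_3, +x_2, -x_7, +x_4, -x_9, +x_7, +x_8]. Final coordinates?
(-4, -4, 9, -6, 5, -3, -8, 5, -7, 2, -5, 6)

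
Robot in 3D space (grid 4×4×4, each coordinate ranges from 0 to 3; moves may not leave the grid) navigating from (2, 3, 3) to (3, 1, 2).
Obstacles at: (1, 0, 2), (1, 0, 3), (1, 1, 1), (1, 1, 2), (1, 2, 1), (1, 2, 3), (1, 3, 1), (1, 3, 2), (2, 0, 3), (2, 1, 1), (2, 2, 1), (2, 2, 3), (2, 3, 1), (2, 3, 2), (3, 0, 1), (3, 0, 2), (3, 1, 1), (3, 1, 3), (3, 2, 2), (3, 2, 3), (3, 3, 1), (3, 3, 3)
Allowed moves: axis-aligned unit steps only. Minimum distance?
8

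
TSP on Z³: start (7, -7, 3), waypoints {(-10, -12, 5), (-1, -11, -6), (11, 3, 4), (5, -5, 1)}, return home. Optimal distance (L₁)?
96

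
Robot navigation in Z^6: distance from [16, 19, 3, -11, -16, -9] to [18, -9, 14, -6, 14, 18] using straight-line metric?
50.6261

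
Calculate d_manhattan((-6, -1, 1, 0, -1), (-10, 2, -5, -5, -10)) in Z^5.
27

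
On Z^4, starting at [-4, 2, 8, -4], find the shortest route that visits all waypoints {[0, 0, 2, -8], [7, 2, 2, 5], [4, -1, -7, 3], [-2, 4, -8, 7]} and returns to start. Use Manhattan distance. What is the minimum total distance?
102
(one optimal route: (-4, 2, 8, -4) → (0, 0, 2, -8) → (7, 2, 2, 5) → (4, -1, -7, 3) → (-2, 4, -8, 7) → (-4, 2, 8, -4))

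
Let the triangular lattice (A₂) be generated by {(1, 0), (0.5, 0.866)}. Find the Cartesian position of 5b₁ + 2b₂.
(6, 1.732)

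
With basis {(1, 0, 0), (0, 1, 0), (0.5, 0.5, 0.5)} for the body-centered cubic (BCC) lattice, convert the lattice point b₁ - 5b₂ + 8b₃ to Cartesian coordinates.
(5, -1, 4)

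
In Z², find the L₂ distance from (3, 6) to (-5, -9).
17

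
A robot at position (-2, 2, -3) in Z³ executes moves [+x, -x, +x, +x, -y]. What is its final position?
(0, 1, -3)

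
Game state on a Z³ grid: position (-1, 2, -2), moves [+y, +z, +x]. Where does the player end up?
(0, 3, -1)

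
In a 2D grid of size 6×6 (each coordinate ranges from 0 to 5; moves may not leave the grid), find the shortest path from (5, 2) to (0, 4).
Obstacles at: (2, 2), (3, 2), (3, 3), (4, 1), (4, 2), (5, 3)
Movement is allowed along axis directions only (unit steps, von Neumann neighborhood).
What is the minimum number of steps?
11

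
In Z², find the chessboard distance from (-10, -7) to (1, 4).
11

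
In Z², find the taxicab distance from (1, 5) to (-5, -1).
12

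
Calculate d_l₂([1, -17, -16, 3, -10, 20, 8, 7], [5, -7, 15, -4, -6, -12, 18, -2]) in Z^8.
48.4458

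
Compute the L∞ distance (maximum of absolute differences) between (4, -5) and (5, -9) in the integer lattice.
4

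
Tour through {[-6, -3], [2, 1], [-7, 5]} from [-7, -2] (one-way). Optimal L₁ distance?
24
(one optimal route: (-7, -2) → (-6, -3) → (-7, 5) → (2, 1))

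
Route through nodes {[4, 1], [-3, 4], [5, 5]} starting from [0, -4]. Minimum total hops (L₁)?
23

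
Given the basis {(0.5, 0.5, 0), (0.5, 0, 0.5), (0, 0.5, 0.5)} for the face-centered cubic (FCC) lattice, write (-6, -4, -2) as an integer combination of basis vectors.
-8b₁ - 4b₂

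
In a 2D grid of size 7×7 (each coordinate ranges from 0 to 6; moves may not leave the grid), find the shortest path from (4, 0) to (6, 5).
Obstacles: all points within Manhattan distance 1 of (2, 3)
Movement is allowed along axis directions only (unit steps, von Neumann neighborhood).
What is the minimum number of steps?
7
(one shortest path: (4, 0) → (5, 0) → (6, 0) → (6, 1) → (6, 2) → (6, 3) → (6, 4) → (6, 5))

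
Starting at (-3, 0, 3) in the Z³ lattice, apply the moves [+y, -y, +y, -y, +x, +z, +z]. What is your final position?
(-2, 0, 5)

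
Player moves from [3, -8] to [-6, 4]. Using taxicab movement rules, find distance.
21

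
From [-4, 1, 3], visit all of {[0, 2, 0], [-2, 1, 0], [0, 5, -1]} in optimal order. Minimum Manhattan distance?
12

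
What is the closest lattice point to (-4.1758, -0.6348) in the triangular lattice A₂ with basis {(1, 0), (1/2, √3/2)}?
(-4.5, -0.866)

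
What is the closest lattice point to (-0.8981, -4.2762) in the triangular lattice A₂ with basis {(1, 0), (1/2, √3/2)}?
(-0.5, -4.33)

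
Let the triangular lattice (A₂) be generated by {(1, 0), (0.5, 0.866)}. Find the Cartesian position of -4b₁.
(-4, 0)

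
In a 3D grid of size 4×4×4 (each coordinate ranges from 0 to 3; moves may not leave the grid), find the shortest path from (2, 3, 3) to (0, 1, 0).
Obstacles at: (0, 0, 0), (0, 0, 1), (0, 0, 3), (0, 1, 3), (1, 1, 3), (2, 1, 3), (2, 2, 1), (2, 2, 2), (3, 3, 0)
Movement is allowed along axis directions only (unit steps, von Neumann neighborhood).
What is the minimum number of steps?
7
(one shortest path: (2, 3, 3) → (1, 3, 3) → (0, 3, 3) → (0, 2, 3) → (0, 2, 2) → (0, 1, 2) → (0, 1, 1) → (0, 1, 0))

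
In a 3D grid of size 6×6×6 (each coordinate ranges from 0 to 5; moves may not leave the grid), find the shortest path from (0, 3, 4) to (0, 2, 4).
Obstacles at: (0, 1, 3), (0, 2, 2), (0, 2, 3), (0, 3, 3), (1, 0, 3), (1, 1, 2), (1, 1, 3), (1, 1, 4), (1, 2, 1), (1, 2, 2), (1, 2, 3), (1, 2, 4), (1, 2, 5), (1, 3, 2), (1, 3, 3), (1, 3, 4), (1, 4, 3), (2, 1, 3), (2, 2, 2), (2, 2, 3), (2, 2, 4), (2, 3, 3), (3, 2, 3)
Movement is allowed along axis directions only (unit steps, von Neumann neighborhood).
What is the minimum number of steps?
1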